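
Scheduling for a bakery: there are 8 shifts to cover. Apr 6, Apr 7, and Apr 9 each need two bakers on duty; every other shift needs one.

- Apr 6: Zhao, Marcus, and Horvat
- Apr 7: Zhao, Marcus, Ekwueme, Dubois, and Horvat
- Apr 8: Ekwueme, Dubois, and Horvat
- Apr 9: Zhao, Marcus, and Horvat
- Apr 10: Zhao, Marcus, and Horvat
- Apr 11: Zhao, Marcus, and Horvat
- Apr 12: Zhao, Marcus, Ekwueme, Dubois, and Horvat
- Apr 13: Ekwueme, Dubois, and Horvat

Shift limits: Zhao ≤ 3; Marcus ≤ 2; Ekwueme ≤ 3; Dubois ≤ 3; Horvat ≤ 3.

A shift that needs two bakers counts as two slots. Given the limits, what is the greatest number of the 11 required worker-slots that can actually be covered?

11

Total capacity across all bakers is 3+2+3+3+3 = 14, and 11 slots are needed, so at most 11 can be filled.
An assignment achieving 11: Apr 6→Zhao+Marcus, Apr 7→Ekwueme+Dubois, Apr 8→Ekwueme, Apr 9→Zhao+Marcus, Apr 10→Zhao, Apr 11→Horvat, Apr 12→Dubois, Apr 13→Ekwueme.
Loads: Zhao 3/3, Marcus 2/2, Ekwueme 3/3, Dubois 2/3, Horvat 1/3.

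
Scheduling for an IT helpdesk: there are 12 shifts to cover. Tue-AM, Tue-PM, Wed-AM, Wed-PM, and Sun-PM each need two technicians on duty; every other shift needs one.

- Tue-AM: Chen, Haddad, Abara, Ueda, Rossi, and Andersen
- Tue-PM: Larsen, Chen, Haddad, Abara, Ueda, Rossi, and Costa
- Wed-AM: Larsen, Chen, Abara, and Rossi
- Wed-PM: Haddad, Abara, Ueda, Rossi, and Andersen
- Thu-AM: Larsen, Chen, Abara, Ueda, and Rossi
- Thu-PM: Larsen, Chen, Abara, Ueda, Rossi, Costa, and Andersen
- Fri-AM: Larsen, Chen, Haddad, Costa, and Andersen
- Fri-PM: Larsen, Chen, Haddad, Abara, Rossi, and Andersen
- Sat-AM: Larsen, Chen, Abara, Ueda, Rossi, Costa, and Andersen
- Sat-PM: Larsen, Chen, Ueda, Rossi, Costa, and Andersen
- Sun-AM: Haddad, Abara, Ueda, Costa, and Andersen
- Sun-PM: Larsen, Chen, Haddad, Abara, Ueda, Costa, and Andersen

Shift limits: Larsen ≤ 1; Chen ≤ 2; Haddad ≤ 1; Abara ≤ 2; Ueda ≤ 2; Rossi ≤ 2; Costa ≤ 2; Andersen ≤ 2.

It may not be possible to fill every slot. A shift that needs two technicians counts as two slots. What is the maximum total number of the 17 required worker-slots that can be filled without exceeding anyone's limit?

14

Total capacity across all technicians is 1+2+1+2+2+2+2+2 = 14, and 17 slots are needed, so at most 14 can be filled.
An assignment achieving 14: Tue-AM→Ueda+Rossi, Tue-PM→Costa, Wed-AM→Larsen+Chen, Wed-PM→Haddad+Abara, Thu-AM→Chen, Thu-PM→Andersen, Fri-AM→Costa, Fri-PM→Rossi, Sat-AM→Andersen, Sat-PM→Ueda, Sun-AM→Abara.
Loads: Larsen 1/1, Chen 2/2, Haddad 1/1, Abara 2/2, Ueda 2/2, Rossi 2/2, Costa 2/2, Andersen 2/2.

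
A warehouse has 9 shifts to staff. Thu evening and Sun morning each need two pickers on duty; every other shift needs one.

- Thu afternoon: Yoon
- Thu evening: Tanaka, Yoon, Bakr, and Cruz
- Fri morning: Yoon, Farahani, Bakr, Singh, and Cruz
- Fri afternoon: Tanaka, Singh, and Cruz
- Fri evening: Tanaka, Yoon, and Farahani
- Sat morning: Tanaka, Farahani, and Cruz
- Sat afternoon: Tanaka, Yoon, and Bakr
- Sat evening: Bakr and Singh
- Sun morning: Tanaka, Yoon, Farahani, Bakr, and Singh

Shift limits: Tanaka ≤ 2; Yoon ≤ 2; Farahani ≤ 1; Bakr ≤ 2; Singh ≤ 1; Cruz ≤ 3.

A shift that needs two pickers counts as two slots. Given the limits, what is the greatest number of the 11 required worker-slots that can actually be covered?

11

Total capacity across all pickers is 2+2+1+2+1+3 = 11, and 11 slots are needed, so at most 11 can be filled.
An assignment achieving 11: Thu afternoon→Yoon, Thu evening→Bakr+Cruz, Fri morning→Cruz, Fri afternoon→Tanaka, Fri evening→Tanaka, Sat morning→Cruz, Sat afternoon→Yoon, Sat evening→Bakr, Sun morning→Farahani+Singh.
Loads: Tanaka 2/2, Yoon 2/2, Farahani 1/1, Bakr 2/2, Singh 1/1, Cruz 3/3.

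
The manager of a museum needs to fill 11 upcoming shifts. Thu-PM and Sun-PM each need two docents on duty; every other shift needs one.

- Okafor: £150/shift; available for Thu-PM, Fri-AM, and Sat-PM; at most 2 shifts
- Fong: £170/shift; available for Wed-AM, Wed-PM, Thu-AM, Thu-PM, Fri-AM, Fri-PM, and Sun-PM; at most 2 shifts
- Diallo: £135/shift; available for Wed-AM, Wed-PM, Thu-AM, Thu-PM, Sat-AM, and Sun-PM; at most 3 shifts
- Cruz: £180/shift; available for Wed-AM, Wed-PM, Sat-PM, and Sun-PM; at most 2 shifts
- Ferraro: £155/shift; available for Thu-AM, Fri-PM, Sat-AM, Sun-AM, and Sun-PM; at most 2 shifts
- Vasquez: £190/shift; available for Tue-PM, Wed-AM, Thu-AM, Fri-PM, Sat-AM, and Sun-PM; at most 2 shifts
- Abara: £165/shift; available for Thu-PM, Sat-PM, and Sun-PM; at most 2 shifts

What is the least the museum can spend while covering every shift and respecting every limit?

Tue-PM can only be covered by Vasquez, so that assignment is forced.
Sun-AM can only be covered by Ferraro, so that assignment is forced.
Picking the cheapest available docent for each shift independently would cost £1915, but that ignores the shift limits.
An optimal schedule: Tue-PM→Vasquez, Wed-AM→Diallo, Wed-PM→Diallo, Thu-AM→Fong, Thu-PM→Abara+Fong, Fri-AM→Okafor, Fri-PM→Ferraro, Sat-AM→Diallo, Sat-PM→Okafor, Sun-AM→Ferraro, Sun-PM→Abara+Cruz.
Total: 190 + 135 + 135 + 170 + 165 + 170 + 150 + 155 + 135 + 150 + 155 + 165 + 180 = £2055.

£2055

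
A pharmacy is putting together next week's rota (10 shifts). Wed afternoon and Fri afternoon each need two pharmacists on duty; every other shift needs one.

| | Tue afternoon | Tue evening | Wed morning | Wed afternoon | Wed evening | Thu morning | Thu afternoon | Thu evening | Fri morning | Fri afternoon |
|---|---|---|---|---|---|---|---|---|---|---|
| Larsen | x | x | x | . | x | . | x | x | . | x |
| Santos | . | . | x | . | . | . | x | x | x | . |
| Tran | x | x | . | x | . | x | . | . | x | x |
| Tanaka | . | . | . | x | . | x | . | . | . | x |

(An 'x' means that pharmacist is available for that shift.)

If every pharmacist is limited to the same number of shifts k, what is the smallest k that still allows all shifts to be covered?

3

With 4 pharmacists and 12 worker-slots to fill, someone must work at least ⌈12/4⌉ = 3 shifts, so k ≥ 3.
k = 3 works: Tue afternoon→Larsen, Tue evening→Larsen, Wed morning→Santos, Wed afternoon→Tran+Tanaka, Wed evening→Larsen, Thu morning→Tanaka, Thu afternoon→Santos, Thu evening→Santos, Fri morning→Tran, Fri afternoon→Tran+Tanaka.
Loads: Larsen 3, Santos 3, Tran 3, Tanaka 3 — all ≤ 3.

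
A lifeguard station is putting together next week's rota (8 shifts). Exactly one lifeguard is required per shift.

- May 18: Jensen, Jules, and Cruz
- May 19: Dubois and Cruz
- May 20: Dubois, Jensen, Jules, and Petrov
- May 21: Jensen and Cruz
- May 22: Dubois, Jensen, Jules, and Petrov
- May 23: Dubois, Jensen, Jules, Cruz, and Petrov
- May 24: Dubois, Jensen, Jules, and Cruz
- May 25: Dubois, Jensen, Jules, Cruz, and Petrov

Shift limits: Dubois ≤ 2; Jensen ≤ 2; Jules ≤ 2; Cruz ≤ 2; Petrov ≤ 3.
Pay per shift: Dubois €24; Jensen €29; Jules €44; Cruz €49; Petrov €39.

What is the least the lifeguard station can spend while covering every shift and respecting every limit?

€267

Picking the cheapest available lifeguard for each shift independently would cost €202, but that ignores the shift limits.
An optimal schedule: May 18→Jensen, May 19→Dubois, May 20→Dubois, May 21→Jensen, May 22→Petrov, May 23→Petrov, May 24→Jules, May 25→Petrov.
Total: 29 + 24 + 24 + 29 + 39 + 39 + 44 + 39 = €267.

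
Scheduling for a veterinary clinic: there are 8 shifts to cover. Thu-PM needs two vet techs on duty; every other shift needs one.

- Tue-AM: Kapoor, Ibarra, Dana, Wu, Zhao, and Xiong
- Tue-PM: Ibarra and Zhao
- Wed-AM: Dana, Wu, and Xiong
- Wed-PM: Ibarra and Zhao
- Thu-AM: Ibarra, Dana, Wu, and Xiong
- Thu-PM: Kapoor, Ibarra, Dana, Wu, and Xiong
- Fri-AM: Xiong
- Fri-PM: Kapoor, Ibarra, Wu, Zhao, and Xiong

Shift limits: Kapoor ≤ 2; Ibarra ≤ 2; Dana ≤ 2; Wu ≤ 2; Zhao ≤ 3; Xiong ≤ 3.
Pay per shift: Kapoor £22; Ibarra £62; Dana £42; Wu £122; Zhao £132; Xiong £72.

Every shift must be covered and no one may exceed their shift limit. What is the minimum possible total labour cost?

£468

Fri-AM can only be covered by Xiong, so that assignment is forced.
Picking the cheapest available vet tech for each shift independently would cost £388, but that ignores the shift limits.
An optimal schedule: Tue-AM→Xiong, Tue-PM→Ibarra, Wed-AM→Dana, Wed-PM→Ibarra, Thu-AM→Dana, Thu-PM→Kapoor+Xiong, Fri-AM→Xiong, Fri-PM→Kapoor.
Total: 72 + 62 + 42 + 62 + 42 + 22 + 72 + 72 + 22 = £468.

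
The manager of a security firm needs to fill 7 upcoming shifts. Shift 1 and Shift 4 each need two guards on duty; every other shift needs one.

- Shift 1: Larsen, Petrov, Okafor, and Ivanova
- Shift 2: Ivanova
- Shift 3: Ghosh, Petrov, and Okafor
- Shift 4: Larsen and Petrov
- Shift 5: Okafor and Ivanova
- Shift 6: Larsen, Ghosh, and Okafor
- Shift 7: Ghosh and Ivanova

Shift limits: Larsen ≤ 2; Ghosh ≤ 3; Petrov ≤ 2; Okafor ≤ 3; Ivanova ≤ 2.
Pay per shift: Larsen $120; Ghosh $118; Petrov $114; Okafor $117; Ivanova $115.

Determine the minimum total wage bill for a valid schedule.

$1047

Shift 2 can only be covered by Ivanova, so that assignment is forced.
Shift 4 can only be covered by Larsen and Petrov, so that assignment is forced.
Picking the cheapest available guard for each shift independently would cost $1039, but that ignores the shift limits.
An optimal schedule: Shift 1→Petrov+Okafor, Shift 2→Ivanova, Shift 3→Okafor, Shift 4→Petrov+Larsen, Shift 5→Ivanova, Shift 6→Okafor, Shift 7→Ghosh.
Total: 114 + 117 + 115 + 117 + 114 + 120 + 115 + 117 + 118 = $1047.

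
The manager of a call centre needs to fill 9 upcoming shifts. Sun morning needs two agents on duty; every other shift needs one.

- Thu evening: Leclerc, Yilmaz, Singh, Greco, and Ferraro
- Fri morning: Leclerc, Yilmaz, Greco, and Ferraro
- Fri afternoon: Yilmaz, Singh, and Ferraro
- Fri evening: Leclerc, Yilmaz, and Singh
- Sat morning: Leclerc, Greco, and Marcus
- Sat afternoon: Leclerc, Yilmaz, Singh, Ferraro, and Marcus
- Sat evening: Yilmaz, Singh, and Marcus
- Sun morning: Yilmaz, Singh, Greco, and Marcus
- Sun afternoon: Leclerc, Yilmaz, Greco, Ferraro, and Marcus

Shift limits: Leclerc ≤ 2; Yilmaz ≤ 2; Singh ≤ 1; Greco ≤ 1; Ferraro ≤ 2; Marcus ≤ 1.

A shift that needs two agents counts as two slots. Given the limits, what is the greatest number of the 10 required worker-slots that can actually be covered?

Total capacity across all agents is 2+2+1+1+2+1 = 9, and 10 slots are needed, so at most 9 can be filled.
An assignment achieving 9: Thu evening→Ferraro, Fri morning→Greco, Fri afternoon→Yilmaz, Fri evening→Leclerc, Sat morning→Leclerc, Sat afternoon→Ferraro, Sat evening→Yilmaz, Sun morning→Singh+Marcus.
Loads: Leclerc 2/2, Yilmaz 2/2, Singh 1/1, Greco 1/1, Ferraro 2/2, Marcus 1/1.

9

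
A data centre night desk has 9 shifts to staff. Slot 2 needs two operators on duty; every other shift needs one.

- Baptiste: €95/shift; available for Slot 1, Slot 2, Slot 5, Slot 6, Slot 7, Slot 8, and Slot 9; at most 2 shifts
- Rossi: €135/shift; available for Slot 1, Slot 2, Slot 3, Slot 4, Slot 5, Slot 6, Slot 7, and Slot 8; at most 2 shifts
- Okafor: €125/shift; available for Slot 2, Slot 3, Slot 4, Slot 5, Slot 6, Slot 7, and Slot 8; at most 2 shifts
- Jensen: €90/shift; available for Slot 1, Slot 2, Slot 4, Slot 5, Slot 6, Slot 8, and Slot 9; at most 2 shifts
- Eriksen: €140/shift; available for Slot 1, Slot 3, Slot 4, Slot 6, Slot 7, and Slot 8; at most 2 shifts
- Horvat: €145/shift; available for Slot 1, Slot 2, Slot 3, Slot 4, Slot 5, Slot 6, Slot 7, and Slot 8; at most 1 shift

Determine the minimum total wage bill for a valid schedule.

Picking the cheapest available operator for each shift independently would cost €945, but that ignores the shift limits.
An optimal schedule: Slot 1→Jensen, Slot 2→Baptiste+Rossi, Slot 3→Okafor, Slot 4→Okafor, Slot 5→Baptiste, Slot 6→Eriksen, Slot 7→Rossi, Slot 8→Eriksen, Slot 9→Jensen.
Total: 90 + 95 + 135 + 125 + 125 + 95 + 140 + 135 + 140 + 90 = €1170.

€1170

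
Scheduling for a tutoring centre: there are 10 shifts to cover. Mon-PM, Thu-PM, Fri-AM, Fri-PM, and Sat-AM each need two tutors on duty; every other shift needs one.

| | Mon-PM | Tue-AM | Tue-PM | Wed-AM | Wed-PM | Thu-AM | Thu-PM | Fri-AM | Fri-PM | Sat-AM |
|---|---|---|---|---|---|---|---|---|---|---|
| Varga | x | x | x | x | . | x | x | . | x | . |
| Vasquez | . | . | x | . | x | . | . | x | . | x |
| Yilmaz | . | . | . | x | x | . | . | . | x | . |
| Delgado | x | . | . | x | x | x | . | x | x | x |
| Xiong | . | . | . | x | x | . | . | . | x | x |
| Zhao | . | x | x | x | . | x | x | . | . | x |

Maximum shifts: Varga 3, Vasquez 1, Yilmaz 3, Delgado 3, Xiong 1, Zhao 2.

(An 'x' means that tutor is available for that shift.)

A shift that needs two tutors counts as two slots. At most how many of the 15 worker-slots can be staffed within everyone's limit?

13

Total capacity across all tutors is 3+1+3+3+1+2 = 13, and 15 slots are needed, so at most 13 can be filled.
An assignment achieving 13: Mon-PM→Varga+Delgado, Tue-AM→Varga, Tue-PM→Zhao, Wed-AM→Yilmaz, Wed-PM→Yilmaz, Thu-AM→Delgado, Thu-PM→Varga+Zhao, Fri-AM→Vasquez+Delgado, Fri-PM→Yilmaz+Xiong.
Loads: Varga 3/3, Vasquez 1/1, Yilmaz 3/3, Delgado 3/3, Xiong 1/1, Zhao 2/2.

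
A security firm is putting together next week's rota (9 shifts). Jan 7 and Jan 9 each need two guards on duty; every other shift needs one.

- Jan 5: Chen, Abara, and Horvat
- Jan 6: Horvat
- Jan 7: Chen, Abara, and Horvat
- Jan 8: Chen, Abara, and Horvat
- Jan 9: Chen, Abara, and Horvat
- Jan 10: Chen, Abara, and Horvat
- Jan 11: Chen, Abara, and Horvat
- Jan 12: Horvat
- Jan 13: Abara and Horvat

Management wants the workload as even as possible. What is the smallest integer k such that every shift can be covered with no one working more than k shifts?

With 3 guards and 11 worker-slots to fill, someone must work at least ⌈11/3⌉ = 4 shifts, so k ≥ 4.
k = 4 works: Jan 5→Chen, Jan 6→Horvat, Jan 7→Chen+Abara, Jan 8→Chen, Jan 9→Chen+Abara, Jan 10→Abara, Jan 11→Horvat, Jan 12→Horvat, Jan 13→Abara.
Loads: Chen 4, Abara 4, Horvat 3 — all ≤ 4.

4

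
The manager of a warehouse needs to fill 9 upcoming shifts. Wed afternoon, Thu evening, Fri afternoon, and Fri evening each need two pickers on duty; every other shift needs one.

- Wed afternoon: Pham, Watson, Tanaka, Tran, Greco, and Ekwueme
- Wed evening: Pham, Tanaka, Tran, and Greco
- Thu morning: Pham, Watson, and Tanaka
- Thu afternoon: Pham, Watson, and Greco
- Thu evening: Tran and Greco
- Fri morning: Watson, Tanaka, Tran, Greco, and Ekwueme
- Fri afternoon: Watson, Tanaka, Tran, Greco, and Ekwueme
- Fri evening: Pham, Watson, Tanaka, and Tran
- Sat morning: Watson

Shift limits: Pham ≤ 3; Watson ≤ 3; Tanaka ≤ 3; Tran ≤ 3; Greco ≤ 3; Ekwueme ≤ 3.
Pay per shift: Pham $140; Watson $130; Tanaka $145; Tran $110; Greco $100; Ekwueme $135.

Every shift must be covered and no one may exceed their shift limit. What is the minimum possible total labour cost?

$1565

Thu evening can only be covered by Tran and Greco, so that assignment is forced.
Sat morning can only be covered by Watson, so that assignment is forced.
Picking the cheapest available picker for each shift independently would cost $1430, but that ignores the shift limits.
An optimal schedule: Wed afternoon→Ekwueme+Pham, Wed evening→Greco, Thu morning→Watson, Thu afternoon→Greco, Thu evening→Greco+Tran, Fri morning→Ekwueme, Fri afternoon→Tran+Ekwueme, Fri evening→Tran+Watson, Sat morning→Watson.
Total: 135 + 140 + 100 + 130 + 100 + 100 + 110 + 135 + 110 + 135 + 110 + 130 + 130 = $1565.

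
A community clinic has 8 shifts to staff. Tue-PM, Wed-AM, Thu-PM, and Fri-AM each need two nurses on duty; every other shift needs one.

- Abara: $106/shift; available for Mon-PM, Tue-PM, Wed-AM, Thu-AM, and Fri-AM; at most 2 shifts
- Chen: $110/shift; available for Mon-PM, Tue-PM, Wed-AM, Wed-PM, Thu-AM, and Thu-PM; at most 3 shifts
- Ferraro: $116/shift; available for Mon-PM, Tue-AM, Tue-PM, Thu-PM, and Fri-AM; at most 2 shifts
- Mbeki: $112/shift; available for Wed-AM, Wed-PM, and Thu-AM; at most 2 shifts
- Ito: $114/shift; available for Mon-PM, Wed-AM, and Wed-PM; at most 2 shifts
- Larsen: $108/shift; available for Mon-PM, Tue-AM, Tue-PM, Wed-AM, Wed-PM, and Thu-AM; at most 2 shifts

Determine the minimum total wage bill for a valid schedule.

Thu-PM can only be covered by Chen and Ferraro, so that assignment is forced.
Fri-AM can only be covered by Abara and Ferraro, so that assignment is forced.
Picking the cheapest available nurse for each shift independently would cost $1304, but that ignores the shift limits.
An optimal schedule: Mon-PM→Chen, Tue-AM→Larsen, Tue-PM→Abara+Chen, Wed-AM→Mbeki+Ito, Wed-PM→Larsen, Thu-AM→Mbeki, Thu-PM→Chen+Ferraro, Fri-AM→Abara+Ferraro.
Total: 110 + 108 + 106 + 110 + 112 + 114 + 108 + 112 + 110 + 116 + 106 + 116 = $1328.

$1328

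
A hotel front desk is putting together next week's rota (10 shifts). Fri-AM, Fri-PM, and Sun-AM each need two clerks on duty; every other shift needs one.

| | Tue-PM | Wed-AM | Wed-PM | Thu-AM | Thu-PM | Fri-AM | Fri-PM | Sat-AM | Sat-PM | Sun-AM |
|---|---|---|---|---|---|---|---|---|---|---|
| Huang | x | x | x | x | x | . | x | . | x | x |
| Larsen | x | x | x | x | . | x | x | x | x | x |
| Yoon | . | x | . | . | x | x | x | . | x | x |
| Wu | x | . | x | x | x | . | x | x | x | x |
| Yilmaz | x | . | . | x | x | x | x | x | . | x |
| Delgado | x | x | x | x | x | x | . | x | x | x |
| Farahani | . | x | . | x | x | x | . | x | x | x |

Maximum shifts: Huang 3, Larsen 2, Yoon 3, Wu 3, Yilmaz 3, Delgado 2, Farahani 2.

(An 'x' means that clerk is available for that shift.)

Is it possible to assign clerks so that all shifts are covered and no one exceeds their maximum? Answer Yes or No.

Yes

One valid schedule: Tue-PM→Huang, Wed-AM→Huang, Wed-PM→Huang, Thu-AM→Larsen, Thu-PM→Yoon, Fri-AM→Yoon+Yilmaz, Fri-PM→Wu+Yilmaz, Sat-AM→Larsen, Sat-PM→Yoon, Sun-AM→Wu+Yilmaz.
Loads: Huang 3/3, Larsen 2/2, Yoon 3/3, Wu 2/3, Yilmaz 3/3, Delgado 0/2, Farahani 0/2 — all within limits.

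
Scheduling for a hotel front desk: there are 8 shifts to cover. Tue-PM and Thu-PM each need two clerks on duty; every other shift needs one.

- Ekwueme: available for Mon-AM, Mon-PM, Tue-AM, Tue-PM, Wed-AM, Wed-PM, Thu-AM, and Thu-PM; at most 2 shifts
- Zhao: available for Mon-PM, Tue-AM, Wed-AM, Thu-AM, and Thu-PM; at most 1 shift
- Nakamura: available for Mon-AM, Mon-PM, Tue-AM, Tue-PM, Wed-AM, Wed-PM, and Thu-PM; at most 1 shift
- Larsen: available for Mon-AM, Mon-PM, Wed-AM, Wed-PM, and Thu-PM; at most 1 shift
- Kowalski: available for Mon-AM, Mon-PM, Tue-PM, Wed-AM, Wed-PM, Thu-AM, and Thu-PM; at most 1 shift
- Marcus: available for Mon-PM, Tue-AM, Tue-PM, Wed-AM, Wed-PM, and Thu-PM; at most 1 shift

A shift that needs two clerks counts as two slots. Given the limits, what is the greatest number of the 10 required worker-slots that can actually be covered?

7

Total capacity across all clerks is 2+1+1+1+1+1 = 7, and 10 slots are needed, so at most 7 can be filled.
An assignment achieving 7: Mon-AM→Ekwueme, Mon-PM→Marcus, Tue-AM→Zhao, Tue-PM→Nakamura+Kowalski, Wed-PM→Larsen, Thu-AM→Ekwueme.
Loads: Ekwueme 2/2, Zhao 1/1, Nakamura 1/1, Larsen 1/1, Kowalski 1/1, Marcus 1/1.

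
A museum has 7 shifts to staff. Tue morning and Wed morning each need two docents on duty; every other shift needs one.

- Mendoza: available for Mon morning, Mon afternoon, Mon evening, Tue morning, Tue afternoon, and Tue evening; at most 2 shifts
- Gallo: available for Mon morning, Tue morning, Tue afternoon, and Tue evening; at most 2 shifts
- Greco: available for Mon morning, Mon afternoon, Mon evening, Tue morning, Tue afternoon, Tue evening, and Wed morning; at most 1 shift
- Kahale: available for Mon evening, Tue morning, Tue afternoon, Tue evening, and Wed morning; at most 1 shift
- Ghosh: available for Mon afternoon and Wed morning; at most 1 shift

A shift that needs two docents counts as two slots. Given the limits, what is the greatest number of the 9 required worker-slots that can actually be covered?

Total capacity across all docents is 2+2+1+1+1 = 7, and 9 slots are needed, so at most 7 can be filled.
An assignment achieving 7: Mon morning→Mendoza, Mon afternoon→Mendoza, Mon evening→Greco, Tue morning→Gallo, Tue afternoon→Gallo, Wed morning→Kahale+Ghosh.
Loads: Mendoza 2/2, Gallo 2/2, Greco 1/1, Kahale 1/1, Ghosh 1/1.

7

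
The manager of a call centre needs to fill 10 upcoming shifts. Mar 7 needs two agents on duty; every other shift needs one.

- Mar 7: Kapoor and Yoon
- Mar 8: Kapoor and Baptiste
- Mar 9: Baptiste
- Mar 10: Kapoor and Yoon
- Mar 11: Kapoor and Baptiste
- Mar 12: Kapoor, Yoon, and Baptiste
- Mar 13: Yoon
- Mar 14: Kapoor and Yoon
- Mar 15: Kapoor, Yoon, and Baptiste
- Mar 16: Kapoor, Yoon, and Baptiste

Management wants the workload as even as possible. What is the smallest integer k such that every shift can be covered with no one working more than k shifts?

4

With 3 agents and 11 worker-slots to fill, someone must work at least ⌈11/3⌉ = 4 shifts, so k ≥ 4.
k = 4 works: Mar 7→Kapoor+Yoon, Mar 8→Kapoor, Mar 9→Baptiste, Mar 10→Kapoor, Mar 11→Kapoor, Mar 12→Yoon, Mar 13→Yoon, Mar 14→Yoon, Mar 15→Baptiste, Mar 16→Baptiste.
Loads: Kapoor 4, Yoon 4, Baptiste 3 — all ≤ 4.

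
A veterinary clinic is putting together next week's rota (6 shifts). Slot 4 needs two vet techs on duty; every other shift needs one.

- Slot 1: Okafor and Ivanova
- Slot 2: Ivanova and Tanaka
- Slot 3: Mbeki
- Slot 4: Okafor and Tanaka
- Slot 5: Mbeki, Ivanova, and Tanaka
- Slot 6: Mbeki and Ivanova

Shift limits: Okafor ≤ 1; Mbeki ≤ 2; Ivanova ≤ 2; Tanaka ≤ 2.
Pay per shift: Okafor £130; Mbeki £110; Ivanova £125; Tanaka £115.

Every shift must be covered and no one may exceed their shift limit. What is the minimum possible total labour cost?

£830

Slot 3 can only be covered by Mbeki, so that assignment is forced.
Slot 4 can only be covered by Okafor and Tanaka, so that assignment is forced.
Picking the cheapest available vet tech for each shift independently would cost £815, but that ignores the shift limits.
An optimal schedule: Slot 1→Ivanova, Slot 2→Ivanova, Slot 3→Mbeki, Slot 4→Okafor+Tanaka, Slot 5→Tanaka, Slot 6→Mbeki.
Total: 125 + 125 + 110 + 130 + 115 + 115 + 110 = £830.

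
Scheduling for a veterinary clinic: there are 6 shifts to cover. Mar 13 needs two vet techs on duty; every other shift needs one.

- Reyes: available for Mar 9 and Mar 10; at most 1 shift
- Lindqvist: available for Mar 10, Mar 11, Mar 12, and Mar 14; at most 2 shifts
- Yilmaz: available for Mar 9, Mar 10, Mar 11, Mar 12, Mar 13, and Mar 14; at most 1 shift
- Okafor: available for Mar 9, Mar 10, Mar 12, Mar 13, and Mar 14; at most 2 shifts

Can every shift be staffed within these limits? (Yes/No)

Total capacity is 1+2+1+2 = 6 but 7 worker-slots are needed — infeasible.

No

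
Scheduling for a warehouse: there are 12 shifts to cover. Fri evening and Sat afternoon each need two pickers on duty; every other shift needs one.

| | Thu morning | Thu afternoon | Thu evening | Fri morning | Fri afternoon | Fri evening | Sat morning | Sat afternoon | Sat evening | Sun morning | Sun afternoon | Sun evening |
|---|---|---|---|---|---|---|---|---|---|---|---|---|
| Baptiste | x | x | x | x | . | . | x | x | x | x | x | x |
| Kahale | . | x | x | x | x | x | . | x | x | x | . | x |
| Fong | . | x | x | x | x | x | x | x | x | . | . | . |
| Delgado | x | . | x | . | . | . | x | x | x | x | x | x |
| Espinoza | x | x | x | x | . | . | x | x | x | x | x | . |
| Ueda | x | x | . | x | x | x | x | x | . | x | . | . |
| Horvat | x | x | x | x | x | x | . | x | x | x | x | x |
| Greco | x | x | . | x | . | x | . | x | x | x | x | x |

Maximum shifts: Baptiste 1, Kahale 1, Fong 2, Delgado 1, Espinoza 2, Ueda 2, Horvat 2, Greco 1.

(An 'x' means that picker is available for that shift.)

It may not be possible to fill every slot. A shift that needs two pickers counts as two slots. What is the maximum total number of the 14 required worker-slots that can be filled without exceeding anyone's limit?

12

Total capacity across all pickers is 1+1+2+1+2+2+2+1 = 12, and 14 slots are needed, so at most 12 can be filled.
An assignment achieving 12: Thu morning→Espinoza, Thu afternoon→Espinoza, Thu evening→Fong, Fri morning→Ueda, Fri afternoon→Kahale, Fri evening→Fong+Ueda, Sat morning→Baptiste, Sat evening→Horvat, Sun morning→Greco, Sun afternoon→Delgado, Sun evening→Horvat.
Loads: Baptiste 1/1, Kahale 1/1, Fong 2/2, Delgado 1/1, Espinoza 2/2, Ueda 2/2, Horvat 2/2, Greco 1/1.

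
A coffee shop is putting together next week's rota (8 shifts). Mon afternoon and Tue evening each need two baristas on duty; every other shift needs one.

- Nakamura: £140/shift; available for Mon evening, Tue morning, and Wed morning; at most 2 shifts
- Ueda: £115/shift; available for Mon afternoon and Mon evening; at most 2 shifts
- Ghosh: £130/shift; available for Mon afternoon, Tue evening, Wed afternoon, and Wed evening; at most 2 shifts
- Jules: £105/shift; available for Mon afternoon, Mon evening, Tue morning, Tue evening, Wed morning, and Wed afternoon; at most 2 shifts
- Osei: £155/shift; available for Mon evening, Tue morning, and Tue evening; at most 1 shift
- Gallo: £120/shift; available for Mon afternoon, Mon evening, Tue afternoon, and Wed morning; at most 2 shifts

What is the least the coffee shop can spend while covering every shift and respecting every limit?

£1220

Tue afternoon can only be covered by Gallo, so that assignment is forced.
Wed evening can only be covered by Ghosh, so that assignment is forced.
Picking the cheapest available barista for each shift independently would cost £1125, but that ignores the shift limits.
An optimal schedule: Mon afternoon→Ueda+Gallo, Mon evening→Ueda, Tue morning→Nakamura, Tue afternoon→Gallo, Tue evening→Jules+Ghosh, Wed morning→Nakamura, Wed afternoon→Jules, Wed evening→Ghosh.
Total: 115 + 120 + 115 + 140 + 120 + 105 + 130 + 140 + 105 + 130 = £1220.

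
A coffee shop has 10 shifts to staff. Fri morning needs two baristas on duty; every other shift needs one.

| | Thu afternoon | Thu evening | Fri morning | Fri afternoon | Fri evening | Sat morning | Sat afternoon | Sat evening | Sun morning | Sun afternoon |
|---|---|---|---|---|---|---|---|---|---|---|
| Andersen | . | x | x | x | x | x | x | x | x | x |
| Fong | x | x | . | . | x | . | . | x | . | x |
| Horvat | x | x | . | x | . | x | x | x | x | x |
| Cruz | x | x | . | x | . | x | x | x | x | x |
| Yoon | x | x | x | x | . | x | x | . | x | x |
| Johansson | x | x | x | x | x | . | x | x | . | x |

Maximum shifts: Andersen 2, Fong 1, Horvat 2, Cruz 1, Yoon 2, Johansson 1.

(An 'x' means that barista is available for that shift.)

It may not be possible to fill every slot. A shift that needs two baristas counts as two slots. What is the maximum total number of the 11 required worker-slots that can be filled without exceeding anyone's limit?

Total capacity across all baristas is 2+1+2+1+2+1 = 9, and 11 slots are needed, so at most 9 can be filled.
An assignment achieving 9: Thu afternoon→Fong, Fri morning→Andersen+Yoon, Fri afternoon→Cruz, Fri evening→Andersen, Sat morning→Horvat, Sat afternoon→Yoon, Sat evening→Johansson, Sun morning→Horvat.
Loads: Andersen 2/2, Fong 1/1, Horvat 2/2, Cruz 1/1, Yoon 2/2, Johansson 1/1.

9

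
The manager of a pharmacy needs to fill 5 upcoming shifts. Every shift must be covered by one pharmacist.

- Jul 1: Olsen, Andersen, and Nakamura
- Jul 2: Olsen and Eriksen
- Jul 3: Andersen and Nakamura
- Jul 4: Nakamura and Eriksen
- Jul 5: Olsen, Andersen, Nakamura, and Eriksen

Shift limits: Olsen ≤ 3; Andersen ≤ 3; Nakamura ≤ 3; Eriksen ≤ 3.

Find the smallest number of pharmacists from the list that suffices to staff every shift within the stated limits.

5 slots to fill and no one can take more than 3, so at least ⌈5/3⌉ = 2 pharmacists are needed.
Olsen and Nakamura alone can cover everything: Jul 1→Olsen, Jul 2→Olsen, Jul 3→Nakamura, Jul 4→Nakamura, Jul 5→Olsen.

2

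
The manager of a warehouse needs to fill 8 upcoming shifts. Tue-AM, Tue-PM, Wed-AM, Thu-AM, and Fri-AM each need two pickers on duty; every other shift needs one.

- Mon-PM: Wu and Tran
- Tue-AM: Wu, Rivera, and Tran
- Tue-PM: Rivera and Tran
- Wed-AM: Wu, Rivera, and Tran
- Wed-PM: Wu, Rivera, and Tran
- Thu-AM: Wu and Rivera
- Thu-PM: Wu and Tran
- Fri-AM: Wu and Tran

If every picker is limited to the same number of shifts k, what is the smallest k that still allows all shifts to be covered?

5

With 3 pickers and 13 worker-slots to fill, someone must work at least ⌈13/3⌉ = 5 shifts, so k ≥ 5.
k = 5 works: Mon-PM→Wu, Tue-AM→Wu+Rivera, Tue-PM→Rivera+Tran, Wed-AM→Rivera+Tran, Wed-PM→Rivera, Thu-AM→Wu+Rivera, Thu-PM→Wu, Fri-AM→Wu+Tran.
Loads: Wu 5, Rivera 5, Tran 3 — all ≤ 5.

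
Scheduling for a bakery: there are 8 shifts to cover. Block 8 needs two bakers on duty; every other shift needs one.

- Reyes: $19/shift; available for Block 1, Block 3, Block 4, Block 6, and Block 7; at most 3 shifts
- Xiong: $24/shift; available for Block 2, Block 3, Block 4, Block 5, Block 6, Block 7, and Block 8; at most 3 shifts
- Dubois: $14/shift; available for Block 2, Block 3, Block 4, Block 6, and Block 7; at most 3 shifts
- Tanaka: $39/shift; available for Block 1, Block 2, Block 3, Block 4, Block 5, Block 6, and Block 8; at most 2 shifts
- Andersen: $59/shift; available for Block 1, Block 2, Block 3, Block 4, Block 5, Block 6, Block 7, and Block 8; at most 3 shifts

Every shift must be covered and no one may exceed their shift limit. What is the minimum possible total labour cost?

$186

Picking the cheapest available baker for each shift independently would cost $176, but that ignores the shift limits.
An optimal schedule: Block 1→Reyes, Block 2→Dubois, Block 3→Dubois, Block 4→Reyes, Block 5→Xiong, Block 6→Reyes, Block 7→Dubois, Block 8→Xiong+Tanaka.
Total: 19 + 14 + 14 + 19 + 24 + 19 + 14 + 24 + 39 = $186.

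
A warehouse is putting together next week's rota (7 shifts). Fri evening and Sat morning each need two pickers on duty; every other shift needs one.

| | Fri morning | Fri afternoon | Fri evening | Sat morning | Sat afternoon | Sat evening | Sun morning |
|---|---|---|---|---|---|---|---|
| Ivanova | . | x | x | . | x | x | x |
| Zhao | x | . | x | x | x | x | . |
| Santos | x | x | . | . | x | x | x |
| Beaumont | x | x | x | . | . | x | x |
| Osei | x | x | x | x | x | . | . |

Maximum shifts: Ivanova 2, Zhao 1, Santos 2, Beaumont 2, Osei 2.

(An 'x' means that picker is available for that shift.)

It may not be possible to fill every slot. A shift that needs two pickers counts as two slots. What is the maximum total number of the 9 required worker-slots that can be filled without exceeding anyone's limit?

Total capacity across all pickers is 2+1+2+2+2 = 9, and 9 slots are needed, so at most 9 can be filled.
An assignment achieving 9: Fri morning→Santos, Fri afternoon→Ivanova, Fri evening→Beaumont+Osei, Sat morning→Zhao+Osei, Sat afternoon→Santos, Sat evening→Beaumont, Sun morning→Ivanova.
Loads: Ivanova 2/2, Zhao 1/1, Santos 2/2, Beaumont 2/2, Osei 2/2.

9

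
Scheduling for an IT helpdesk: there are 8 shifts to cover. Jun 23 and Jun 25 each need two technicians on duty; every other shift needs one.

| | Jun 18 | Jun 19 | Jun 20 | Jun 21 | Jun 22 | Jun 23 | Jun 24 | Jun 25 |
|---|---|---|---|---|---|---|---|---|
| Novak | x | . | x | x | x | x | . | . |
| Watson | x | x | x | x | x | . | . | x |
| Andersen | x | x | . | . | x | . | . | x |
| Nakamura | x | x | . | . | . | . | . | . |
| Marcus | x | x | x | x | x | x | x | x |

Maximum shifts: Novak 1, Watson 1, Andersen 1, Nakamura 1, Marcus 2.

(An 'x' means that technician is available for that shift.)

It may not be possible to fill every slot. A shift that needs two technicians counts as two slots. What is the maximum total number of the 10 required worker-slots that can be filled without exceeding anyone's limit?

Total capacity across all technicians is 1+1+1+1+2 = 6, and 10 slots are needed, so at most 6 can be filled.
An assignment achieving 6: Jun 19→Nakamura, Jun 20→Watson, Jun 23→Novak+Marcus, Jun 24→Marcus, Jun 25→Andersen.
Loads: Novak 1/1, Watson 1/1, Andersen 1/1, Nakamura 1/1, Marcus 2/2.

6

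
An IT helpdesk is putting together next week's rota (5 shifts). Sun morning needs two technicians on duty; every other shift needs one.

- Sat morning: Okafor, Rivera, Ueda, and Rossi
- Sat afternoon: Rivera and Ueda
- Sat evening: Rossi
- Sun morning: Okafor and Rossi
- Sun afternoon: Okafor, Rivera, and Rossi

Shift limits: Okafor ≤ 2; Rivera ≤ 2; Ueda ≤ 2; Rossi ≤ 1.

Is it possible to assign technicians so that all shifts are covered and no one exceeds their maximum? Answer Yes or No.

Total capacity is 7 and 6 slots are needed, so capacity alone doesn't rule it out.
Shifts {Sat evening, Sun morning} need 3 worker-slots in total, but the technicians available for any of those shifts (Okafor and Rossi) can supply at most 2 among them. So no valid schedule exists.

No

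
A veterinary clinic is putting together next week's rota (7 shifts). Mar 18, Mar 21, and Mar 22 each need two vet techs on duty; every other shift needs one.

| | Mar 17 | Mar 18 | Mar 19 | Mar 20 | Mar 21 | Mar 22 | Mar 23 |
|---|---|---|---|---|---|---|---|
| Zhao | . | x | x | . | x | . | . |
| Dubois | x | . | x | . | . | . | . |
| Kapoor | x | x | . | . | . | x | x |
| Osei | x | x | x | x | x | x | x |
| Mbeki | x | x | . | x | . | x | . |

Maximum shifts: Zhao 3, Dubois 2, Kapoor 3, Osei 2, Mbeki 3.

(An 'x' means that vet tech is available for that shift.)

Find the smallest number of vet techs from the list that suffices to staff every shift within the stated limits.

4

10 slots to fill and no one can take more than 3, so at least ⌈10/3⌉ = 4 vet techs are needed.
Zhao, Kapoor, Osei, and Mbeki alone can cover everything: Mar 17→Kapoor, Mar 18→Zhao+Mbeki, Mar 19→Zhao, Mar 20→Osei, Mar 21→Zhao+Osei, Mar 22→Kapoor+Mbeki, Mar 23→Kapoor.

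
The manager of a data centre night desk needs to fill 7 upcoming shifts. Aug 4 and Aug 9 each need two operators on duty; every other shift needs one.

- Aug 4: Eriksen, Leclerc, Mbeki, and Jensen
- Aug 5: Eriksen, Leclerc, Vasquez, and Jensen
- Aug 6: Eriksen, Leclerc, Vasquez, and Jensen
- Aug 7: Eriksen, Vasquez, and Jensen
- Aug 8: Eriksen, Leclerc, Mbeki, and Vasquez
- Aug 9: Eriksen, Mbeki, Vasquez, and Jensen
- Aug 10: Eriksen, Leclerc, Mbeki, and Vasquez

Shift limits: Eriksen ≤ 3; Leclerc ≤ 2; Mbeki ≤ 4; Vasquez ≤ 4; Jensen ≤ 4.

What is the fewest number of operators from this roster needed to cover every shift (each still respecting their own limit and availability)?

9 slots to fill and no one can take more than 4, so at least ⌈9/4⌉ = 3 operators are needed.
Eriksen, Leclerc, and Mbeki alone can cover everything: Aug 4→Leclerc+Mbeki, Aug 5→Eriksen, Aug 6→Leclerc, Aug 7→Eriksen, Aug 8→Mbeki, Aug 9→Eriksen+Mbeki, Aug 10→Mbeki.

3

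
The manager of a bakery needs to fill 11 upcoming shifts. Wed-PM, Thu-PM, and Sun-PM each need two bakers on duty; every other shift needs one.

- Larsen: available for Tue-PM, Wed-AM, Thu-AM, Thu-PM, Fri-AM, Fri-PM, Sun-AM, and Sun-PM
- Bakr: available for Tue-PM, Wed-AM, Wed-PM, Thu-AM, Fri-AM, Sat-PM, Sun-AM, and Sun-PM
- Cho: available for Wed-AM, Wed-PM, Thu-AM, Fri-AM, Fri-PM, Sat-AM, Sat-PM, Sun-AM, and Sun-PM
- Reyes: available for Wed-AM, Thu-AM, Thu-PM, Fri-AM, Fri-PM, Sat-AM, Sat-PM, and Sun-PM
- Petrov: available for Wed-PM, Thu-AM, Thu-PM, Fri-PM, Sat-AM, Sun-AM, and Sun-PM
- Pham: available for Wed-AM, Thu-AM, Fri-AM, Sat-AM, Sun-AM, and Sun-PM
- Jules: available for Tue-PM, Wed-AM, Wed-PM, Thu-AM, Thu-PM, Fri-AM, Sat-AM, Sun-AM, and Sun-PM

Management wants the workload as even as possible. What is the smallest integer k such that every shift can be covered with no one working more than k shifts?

2

With 7 bakers and 14 worker-slots to fill, someone must work at least ⌈14/7⌉ = 2 shifts, so k ≥ 2.
k = 2 works: Tue-PM→Larsen, Wed-AM→Bakr, Wed-PM→Cho+Petrov, Thu-AM→Jules, Thu-PM→Reyes+Petrov, Fri-AM→Reyes, Fri-PM→Larsen, Sat-AM→Cho, Sat-PM→Bakr, Sun-AM→Pham, Sun-PM→Pham+Jules.
Loads: Larsen 2, Bakr 2, Cho 2, Reyes 2, Petrov 2, Pham 2, Jules 2 — all ≤ 2.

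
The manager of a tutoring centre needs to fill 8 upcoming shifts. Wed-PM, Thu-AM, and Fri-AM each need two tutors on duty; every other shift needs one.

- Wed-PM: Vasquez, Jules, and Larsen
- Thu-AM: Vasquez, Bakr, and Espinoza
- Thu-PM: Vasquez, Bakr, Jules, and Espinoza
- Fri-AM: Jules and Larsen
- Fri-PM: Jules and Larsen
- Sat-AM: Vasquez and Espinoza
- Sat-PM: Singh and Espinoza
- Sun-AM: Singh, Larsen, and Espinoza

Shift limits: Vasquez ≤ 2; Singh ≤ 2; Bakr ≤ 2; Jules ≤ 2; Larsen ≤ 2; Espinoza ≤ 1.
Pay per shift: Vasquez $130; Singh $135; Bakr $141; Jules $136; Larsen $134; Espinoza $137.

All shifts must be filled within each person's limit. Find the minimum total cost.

Fri-AM can only be covered by Jules and Larsen, so that assignment is forced.
Picking the cheapest available tutor for each shift independently would cost $1464, but that ignores the shift limits.
An optimal schedule: Wed-PM→Vasquez+Larsen, Thu-AM→Bakr+Espinoza, Thu-PM→Bakr, Fri-AM→Jules+Larsen, Fri-PM→Jules, Sat-AM→Vasquez, Sat-PM→Singh, Sun-AM→Singh.
Total: 130 + 134 + 141 + 137 + 141 + 136 + 134 + 136 + 130 + 135 + 135 = $1489.

$1489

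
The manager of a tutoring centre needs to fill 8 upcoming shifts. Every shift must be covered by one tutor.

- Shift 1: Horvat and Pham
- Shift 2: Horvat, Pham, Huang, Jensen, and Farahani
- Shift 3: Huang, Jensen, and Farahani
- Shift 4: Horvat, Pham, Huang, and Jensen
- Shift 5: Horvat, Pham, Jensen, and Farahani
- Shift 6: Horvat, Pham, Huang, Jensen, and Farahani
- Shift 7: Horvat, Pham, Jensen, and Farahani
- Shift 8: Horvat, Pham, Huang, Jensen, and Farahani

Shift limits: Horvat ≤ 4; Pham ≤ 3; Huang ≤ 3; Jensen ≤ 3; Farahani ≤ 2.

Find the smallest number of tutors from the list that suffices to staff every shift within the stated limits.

8 slots to fill and no one can take more than 4, so at least ⌈8/4⌉ = 2 tutors are needed.
Any 2 tutors together have capacity at most 4+3 = 7 < 8 slots, so 2 can never suffice.
Horvat, Pham, and Huang alone can cover everything: Shift 1→Horvat, Shift 2→Horvat, Shift 3→Huang, Shift 4→Pham, Shift 5→Horvat, Shift 6→Pham, Shift 7→Horvat, Shift 8→Pham.

3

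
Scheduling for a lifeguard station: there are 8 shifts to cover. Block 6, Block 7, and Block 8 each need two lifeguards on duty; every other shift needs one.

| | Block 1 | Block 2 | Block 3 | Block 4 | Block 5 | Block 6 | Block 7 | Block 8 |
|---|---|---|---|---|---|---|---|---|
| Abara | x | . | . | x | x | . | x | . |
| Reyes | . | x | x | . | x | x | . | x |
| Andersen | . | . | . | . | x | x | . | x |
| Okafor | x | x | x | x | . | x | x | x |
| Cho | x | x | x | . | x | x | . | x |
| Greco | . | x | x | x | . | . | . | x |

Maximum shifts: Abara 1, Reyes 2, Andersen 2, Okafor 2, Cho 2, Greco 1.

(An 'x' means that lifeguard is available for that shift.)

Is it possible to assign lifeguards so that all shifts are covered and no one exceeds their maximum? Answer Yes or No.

No

Total capacity is 1+2+2+2+2+1 = 10 but 11 worker-slots are needed — infeasible.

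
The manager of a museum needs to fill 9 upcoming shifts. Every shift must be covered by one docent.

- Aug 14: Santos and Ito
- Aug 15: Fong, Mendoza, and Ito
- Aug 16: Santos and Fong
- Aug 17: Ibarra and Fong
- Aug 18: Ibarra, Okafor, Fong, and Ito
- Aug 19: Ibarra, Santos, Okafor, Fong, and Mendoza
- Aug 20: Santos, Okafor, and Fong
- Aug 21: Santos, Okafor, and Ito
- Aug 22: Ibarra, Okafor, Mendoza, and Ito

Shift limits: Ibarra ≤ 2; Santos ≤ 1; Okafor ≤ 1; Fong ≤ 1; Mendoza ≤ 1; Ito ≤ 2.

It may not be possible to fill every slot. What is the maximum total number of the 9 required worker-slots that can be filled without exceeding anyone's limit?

Total capacity across all docents is 2+1+1+1+1+2 = 8, and 9 slots are needed, so at most 8 can be filled.
An assignment achieving 8: Aug 14→Santos, Aug 15→Mendoza, Aug 16→Fong, Aug 17→Ibarra, Aug 18→Ibarra, Aug 20→Okafor, Aug 21→Ito, Aug 22→Ito.
Loads: Ibarra 2/2, Santos 1/1, Okafor 1/1, Fong 1/1, Mendoza 1/1, Ito 2/2.

8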